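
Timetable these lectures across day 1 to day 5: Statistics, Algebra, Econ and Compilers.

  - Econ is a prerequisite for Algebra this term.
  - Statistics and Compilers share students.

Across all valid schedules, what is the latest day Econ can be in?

day 4

Downstream work caps Econ at day 4.
Econ at day 4 is achievable: Compilers -> day 2, Statistics -> day 1, Econ -> day 4, Algebra -> day 5.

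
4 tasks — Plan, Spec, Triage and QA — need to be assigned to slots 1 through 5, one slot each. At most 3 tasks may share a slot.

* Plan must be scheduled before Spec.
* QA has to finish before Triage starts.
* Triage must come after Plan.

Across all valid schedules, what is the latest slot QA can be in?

Downstream work caps QA at 4.
QA at 4 is achievable: QA in 4, Triage in 5, Spec in 2, Plan in 1.

4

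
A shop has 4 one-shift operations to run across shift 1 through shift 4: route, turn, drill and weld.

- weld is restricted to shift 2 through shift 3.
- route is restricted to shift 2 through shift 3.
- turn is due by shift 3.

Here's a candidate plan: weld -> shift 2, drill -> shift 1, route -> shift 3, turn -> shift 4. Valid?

turn is due by shift 3 — violated.
route is restricted to shift 2 through shift 3 — holds.
weld is restricted to shift 2 through shift 3 — holds.

No — it violates: turn is due by shift 3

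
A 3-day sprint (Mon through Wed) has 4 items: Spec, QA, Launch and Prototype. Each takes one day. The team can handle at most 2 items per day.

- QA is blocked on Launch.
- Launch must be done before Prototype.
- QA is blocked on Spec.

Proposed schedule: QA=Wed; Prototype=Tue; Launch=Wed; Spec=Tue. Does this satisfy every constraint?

No. Launch must be done before Prototype is not satisfied.

QA is blocked on Launch — violated.
QA is blocked on Spec — holds.
Launch must be done before Prototype — violated.
The team can handle at most 2 items per day — holds.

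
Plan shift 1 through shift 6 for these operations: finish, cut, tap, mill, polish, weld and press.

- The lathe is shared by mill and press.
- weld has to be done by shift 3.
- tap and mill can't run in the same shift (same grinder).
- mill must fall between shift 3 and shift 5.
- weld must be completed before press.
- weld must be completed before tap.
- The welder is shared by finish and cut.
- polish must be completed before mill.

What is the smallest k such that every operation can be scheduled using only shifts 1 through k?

The precedence chain requires at least 2 distinct shifts.
mill can't be placed before shift 3, so the schedule must run through at least shift 3.
3 works (last occupied shift: shift 3): for example mill=shift 3; cut=shift 2; tap=shift 2; polish=shift 1; finish=shift 1; press=shift 2; weld=shift 1.

3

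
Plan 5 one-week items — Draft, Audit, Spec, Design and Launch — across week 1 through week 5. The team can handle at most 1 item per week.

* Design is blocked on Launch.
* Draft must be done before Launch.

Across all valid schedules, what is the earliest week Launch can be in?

Precedence pushes Launch to at least week 2; downstream work caps Launch at week 4.
Launch at week 2 is achievable: Launch in week 2; Design in week 3; Audit in week 4; Draft in week 1; Spec in week 5.

week 2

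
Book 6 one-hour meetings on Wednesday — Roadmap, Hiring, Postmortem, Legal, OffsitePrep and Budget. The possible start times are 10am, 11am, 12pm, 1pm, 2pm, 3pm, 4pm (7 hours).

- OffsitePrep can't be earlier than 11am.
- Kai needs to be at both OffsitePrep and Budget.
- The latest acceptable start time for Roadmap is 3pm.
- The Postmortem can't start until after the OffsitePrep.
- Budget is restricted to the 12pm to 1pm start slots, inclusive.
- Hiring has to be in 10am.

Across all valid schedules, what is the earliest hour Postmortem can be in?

12pm

Precedence pushes Postmortem to at least 12pm.
Postmortem at 12pm is achievable: Hiring -> 10am; Roadmap -> 10am; Legal -> 10am; Postmortem -> 12pm; OffsitePrep -> 11am; Budget -> 12pm.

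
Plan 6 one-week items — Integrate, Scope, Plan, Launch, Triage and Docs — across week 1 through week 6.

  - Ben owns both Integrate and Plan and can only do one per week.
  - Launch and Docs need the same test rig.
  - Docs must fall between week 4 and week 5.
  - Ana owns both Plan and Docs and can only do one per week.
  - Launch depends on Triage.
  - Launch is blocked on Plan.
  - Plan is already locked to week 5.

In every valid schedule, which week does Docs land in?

week 4

Docs's window is week 4–week 5.
Plan is fixed at week 5, and Docs can't share a week with Plan.
So Docs must be week 4.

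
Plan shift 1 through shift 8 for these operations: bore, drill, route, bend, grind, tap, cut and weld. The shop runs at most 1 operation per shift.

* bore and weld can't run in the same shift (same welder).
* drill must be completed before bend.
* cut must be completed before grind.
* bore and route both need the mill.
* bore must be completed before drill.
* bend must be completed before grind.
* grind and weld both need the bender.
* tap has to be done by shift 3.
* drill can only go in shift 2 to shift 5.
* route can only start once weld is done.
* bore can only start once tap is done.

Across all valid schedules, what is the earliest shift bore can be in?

Precedence pushes bore to at least shift 2; downstream work caps bore at shift 4.
bore at shift 2 is achievable: bend -> shift 4, cut -> shift 5, tap -> shift 1, drill -> shift 3, bore -> shift 2, grind -> shift 6, weld -> shift 7, route -> shift 8.

shift 2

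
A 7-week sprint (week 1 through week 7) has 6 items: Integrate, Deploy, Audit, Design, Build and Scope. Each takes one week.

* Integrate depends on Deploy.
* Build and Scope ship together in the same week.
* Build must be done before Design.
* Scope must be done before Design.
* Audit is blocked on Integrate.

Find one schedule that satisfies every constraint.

Audit=week 3; Scope=week 1; Build=week 1; Deploy=week 1; Integrate=week 2; Design=week 2

Checking: Scope(week 1) before Design(week 2); Integrate(week 2) before Audit(week 3); Deploy(week 1) before Integrate(week 2); Build(week 1) before Design(week 2); Build = Scope = week 1.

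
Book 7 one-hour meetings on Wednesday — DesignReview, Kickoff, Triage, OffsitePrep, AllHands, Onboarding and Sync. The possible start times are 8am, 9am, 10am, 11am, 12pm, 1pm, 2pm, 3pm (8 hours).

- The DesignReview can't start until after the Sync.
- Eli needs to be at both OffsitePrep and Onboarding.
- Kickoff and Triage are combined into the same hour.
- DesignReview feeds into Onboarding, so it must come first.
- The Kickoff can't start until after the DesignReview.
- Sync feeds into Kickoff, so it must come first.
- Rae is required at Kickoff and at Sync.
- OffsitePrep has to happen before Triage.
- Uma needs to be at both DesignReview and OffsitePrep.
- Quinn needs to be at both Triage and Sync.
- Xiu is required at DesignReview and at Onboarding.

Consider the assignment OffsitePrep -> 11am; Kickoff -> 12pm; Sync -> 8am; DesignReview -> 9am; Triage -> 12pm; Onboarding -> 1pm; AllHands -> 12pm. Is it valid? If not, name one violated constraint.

Sync feeds into Kickoff, so it must come first — holds.
OffsitePrep has to happen before Triage — holds.
The Kickoff can't start until after the DesignReview — holds.
Uma needs to be at both DesignReview and OffsitePrep — holds.
Quinn needs to be at both Triage and Sync — holds.
Eli needs to be at both OffsitePrep and Onboarding — holds.
Rae is required at Kickoff and at Sync — holds.
DesignReview feeds into Onboarding, so it must come first — holds.
The DesignReview can't start until after the Sync — holds.
Kickoff and Triage are combined into the same hour — holds.
Xiu is required at DesignReview and at Onboarding — holds.

Yes, all constraints hold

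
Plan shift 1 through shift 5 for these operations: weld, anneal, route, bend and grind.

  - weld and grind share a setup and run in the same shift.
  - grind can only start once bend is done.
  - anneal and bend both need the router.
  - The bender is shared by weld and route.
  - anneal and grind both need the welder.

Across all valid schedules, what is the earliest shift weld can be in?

shift 2

Weld must be in the same shift as grind, which can't be before shift 2, so weld is at least shift 2.
weld at shift 2 is achievable: bend=shift 1; grind=shift 2; weld=shift 2; route=shift 1; anneal=shift 3.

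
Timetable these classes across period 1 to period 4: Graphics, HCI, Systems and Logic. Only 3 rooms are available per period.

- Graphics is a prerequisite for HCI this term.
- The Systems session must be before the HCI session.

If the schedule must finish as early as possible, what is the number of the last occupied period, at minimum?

period 2

The precedence chain requires at least 2 distinct periods.
With at most 3 per period and 4 classes, at least 2 periods are needed.
2 works (last occupied period: period 2): for example HCI -> period 2, Graphics -> period 1, Logic -> period 1, Systems -> period 1.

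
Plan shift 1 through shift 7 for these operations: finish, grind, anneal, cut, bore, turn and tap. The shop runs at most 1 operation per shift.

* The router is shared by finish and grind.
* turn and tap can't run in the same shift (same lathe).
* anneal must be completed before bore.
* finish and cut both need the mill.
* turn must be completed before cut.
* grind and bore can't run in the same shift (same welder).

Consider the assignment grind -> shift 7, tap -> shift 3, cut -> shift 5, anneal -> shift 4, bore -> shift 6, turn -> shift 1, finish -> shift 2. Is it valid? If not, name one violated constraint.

anneal must be completed before bore — holds.
turn must be completed before cut — holds.
finish and cut both need the mill — holds.
The shop runs at most 1 operation per shift — holds.
The router is shared by finish and grind — holds.
turn and tap can't run in the same shift (same lathe) — holds.
grind and bore can't run in the same shift (same welder) — holds.

Yes, all constraints hold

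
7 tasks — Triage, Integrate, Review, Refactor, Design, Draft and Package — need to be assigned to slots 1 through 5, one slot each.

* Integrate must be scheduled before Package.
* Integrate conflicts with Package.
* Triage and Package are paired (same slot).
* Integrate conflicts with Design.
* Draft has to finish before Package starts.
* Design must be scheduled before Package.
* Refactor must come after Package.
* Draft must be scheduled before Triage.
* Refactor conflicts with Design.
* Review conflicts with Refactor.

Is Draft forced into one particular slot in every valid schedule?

No

Draft can be 1 (e.g. Design in 2; Triage in 3; Review in 1; Refactor in 4; Package in 3; Integrate in 1; Draft in 1) or 2 (e.g. Triage=3; Integrate=1; Design=2; Package=3; Draft=2; Review=1; Refactor=4).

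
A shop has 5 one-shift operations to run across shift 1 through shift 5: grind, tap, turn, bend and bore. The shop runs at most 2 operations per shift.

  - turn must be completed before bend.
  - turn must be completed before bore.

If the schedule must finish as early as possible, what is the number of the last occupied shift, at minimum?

3

The precedence chain requires at least 2 distinct shifts.
With at most 2 per shift and 5 operations, at least 3 shifts are needed.
3 works (last occupied shift: shift 3): for example bore in shift 2, grind in shift 1, turn in shift 1, bend in shift 2, tap in shift 3.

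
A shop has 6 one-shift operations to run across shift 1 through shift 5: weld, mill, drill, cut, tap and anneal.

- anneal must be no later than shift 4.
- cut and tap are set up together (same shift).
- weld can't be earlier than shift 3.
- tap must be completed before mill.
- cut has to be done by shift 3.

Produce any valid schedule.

mill -> shift 2; weld -> shift 3; cut -> shift 1; drill -> shift 1; anneal -> shift 1; tap -> shift 1

Checking: tap(shift 1) before mill(shift 2); cut = tap = shift 1; cut=shift 1 in [shift 1,shift 3]; weld=shift 3 in [shift 3,shift 5]; anneal=shift 1 in [shift 1,shift 4].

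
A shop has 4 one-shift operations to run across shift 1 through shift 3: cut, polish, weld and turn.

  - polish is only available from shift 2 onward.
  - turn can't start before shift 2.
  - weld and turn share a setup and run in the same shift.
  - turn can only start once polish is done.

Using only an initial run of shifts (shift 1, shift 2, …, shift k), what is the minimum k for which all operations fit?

3 shifts

The precedence chain requires at least 2 distinct shifts.
Propagating the time windows through the other constraints, weld can't land before shift 3, so the schedule must run through at least shift 3.
3 works (last occupied shift: shift 3): for example weld in shift 3; cut in shift 1; turn in shift 3; polish in shift 2.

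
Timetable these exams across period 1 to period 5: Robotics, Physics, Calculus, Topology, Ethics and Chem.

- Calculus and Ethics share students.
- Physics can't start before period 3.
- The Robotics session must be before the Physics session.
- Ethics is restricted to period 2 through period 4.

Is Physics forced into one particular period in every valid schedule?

No

Physics can be period 3 (e.g. Physics=period 3; Ethics=period 2; Calculus=period 1; Robotics=period 1; Topology=period 1; Chem=period 1) or period 4 (e.g. Ethics=period 2, Robotics=period 1, Physics=period 4, Topology=period 1, Calculus=period 1, Chem=period 1).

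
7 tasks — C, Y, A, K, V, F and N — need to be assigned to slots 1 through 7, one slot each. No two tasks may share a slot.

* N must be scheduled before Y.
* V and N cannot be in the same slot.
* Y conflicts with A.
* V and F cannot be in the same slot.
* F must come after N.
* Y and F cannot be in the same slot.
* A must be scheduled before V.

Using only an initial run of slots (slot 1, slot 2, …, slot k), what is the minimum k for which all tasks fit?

The precedence chain requires at least 2 distinct slots.
With at most 1 per slot and 7 tasks, at least 7 slots are needed.
7 works (last occupied slot: 7): for example Y -> 2, V -> 4, K -> 7, N -> 1, A -> 3, F -> 5, C -> 6.

7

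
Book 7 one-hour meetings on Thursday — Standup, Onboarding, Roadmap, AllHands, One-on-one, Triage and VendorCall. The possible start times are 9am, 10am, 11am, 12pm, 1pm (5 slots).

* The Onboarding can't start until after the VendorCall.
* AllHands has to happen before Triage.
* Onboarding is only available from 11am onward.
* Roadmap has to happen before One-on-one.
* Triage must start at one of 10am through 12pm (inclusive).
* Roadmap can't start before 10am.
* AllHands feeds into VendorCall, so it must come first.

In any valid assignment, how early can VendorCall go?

Precedence pushes VendorCall to at least 10am; downstream work caps VendorCall at 12pm.
VendorCall at 10am is achievable: Roadmap -> 10am, Standup -> 9am, One-on-one -> 11am, AllHands -> 9am, Triage -> 10am, Onboarding -> 11am, VendorCall -> 10am.

10am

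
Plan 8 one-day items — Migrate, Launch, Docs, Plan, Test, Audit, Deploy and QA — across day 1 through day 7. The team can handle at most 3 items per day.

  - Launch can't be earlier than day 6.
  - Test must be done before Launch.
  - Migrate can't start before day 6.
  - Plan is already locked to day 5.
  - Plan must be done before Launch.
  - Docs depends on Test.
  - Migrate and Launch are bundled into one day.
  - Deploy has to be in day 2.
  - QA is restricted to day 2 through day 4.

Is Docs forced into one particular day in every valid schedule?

No

Docs can be day 2 (e.g. Audit -> day 1; Migrate -> day 6; Launch -> day 6; Test -> day 1; Deploy -> day 2; Plan -> day 5; QA -> day 2; Docs -> day 2) or day 3 (e.g. Test in day 1; QA in day 2; Docs in day 3; Migrate in day 6; Deploy in day 2; Audit in day 1; Launch in day 6; Plan in day 5).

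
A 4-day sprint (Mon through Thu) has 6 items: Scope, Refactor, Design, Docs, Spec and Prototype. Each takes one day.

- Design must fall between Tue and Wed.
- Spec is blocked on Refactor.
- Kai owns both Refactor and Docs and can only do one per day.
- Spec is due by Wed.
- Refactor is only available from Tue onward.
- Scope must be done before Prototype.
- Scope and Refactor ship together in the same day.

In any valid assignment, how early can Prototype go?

Precedence pushes Prototype to at least Wed.
Prototype at Wed is achievable: Scope in Tue, Prototype in Wed, Docs in Mon, Spec in Wed, Design in Tue, Refactor in Tue.

Wed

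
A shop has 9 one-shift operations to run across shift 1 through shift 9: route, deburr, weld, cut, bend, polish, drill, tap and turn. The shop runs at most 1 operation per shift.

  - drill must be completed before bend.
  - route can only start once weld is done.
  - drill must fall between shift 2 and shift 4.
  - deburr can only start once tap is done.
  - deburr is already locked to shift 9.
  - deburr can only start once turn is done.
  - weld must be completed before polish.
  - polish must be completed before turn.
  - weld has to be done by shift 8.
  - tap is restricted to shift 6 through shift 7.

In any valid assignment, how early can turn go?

shift 3

Precedence pushes turn to at least shift 3; downstream work caps turn at shift 8.
turn at shift 3 is achievable: turn=shift 3; polish=shift 2; weld=shift 1; drill=shift 4; deburr=shift 9; route=shift 5; cut=shift 8; tap=shift 6; bend=shift 7.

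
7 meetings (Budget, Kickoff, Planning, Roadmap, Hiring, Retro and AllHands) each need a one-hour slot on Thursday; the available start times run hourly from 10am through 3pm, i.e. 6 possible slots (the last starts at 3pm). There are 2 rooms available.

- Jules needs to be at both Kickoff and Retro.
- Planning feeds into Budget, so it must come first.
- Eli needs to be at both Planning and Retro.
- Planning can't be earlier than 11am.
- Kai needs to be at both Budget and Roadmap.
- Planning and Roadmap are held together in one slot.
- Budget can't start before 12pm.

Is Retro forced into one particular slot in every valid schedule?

No

Retro can be 10am (e.g. Kickoff -> 12pm; Hiring -> 10am; Retro -> 10am; Budget -> 12pm; Roadmap -> 11am; AllHands -> 1pm; Planning -> 11am) or 11am (e.g. Hiring=10am; Kickoff=10am; Retro=11am; Roadmap=12pm; Planning=12pm; AllHands=11am; Budget=1pm).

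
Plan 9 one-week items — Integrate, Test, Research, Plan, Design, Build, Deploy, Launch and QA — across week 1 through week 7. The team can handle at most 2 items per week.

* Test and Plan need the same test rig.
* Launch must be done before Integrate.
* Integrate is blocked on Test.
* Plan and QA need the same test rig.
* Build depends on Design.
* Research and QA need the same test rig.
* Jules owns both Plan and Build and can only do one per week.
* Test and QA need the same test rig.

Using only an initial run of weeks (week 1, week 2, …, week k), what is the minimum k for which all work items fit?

The precedence chain requires at least 2 distinct weeks.
With at most 2 per week and 9 work items, at least 5 weeks are needed.
5 works (last occupied week: week 5): for example Research=week 3; Launch=week 1; Test=week 1; Build=week 3; Deploy=week 4; QA=week 5; Integrate=week 2; Plan=week 4; Design=week 2.

5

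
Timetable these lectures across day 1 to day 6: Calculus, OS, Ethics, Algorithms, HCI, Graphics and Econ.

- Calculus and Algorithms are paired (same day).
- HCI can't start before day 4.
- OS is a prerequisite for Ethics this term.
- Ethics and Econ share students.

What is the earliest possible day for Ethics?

day 2

Precedence pushes Ethics to at least day 2.
Ethics at day 2 is achievable: HCI -> day 4; Calculus -> day 1; Ethics -> day 2; OS -> day 1; Algorithms -> day 1; Graphics -> day 1; Econ -> day 1.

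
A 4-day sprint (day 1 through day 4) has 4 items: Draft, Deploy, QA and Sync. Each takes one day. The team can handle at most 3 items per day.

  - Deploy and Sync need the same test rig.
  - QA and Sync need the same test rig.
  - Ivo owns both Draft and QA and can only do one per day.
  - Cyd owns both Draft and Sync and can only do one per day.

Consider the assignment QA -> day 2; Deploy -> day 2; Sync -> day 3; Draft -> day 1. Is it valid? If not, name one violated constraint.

Cyd owns both Draft and Sync and can only do one per day — holds.
QA and Sync need the same test rig — holds.
Ivo owns both Draft and QA and can only do one per day — holds.
Deploy and Sync need the same test rig — holds.
The team can handle at most 3 items per day — holds.

Valid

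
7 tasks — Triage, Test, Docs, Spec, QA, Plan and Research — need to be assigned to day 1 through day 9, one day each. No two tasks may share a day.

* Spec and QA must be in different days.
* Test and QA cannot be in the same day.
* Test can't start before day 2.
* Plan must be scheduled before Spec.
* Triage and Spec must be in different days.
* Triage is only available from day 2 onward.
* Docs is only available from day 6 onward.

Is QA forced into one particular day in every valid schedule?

No

QA can be day 1 (e.g. Docs=day 6; QA=day 1; Spec=day 5; Test=day 3; Plan=day 4; Triage=day 2; Research=day 7) or day 2 (e.g. Triage=day 3, QA=day 2, Docs=day 6, Spec=day 5, Research=day 7, Test=day 4, Plan=day 1).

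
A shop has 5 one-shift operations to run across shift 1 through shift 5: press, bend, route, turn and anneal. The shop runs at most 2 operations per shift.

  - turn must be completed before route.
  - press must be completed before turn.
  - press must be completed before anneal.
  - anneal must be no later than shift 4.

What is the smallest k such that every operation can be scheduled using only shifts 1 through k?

3 shifts

The precedence chain requires at least 3 distinct shifts.
With at most 2 per shift and 5 operations, at least 3 shifts are needed.
3 works (last occupied shift: shift 3): for example press in shift 1; turn in shift 2; bend in shift 1; route in shift 3; anneal in shift 2.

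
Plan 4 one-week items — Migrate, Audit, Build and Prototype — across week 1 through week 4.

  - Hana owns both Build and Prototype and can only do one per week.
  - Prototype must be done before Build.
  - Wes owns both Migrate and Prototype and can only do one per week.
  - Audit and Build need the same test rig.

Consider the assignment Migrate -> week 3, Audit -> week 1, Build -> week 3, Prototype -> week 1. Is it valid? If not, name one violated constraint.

Yes, all constraints hold

Prototype must be done before Build — holds.
Wes owns both Migrate and Prototype and can only do one per week — holds.
Hana owns both Build and Prototype and can only do one per week — holds.
Audit and Build need the same test rig — holds.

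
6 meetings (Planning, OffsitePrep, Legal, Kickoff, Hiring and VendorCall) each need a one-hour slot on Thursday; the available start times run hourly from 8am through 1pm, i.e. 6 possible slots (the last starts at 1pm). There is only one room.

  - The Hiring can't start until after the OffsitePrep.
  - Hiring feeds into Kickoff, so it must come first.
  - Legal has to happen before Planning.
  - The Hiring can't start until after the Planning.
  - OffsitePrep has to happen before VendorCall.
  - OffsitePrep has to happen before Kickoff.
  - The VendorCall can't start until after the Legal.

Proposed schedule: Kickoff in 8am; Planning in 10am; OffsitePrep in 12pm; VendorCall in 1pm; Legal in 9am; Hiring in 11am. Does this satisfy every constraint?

Hiring feeds into Kickoff, so it must come first — violated.
The VendorCall can't start until after the Legal — holds.
The Hiring can't start until after the Planning — holds.
OffsitePrep has to happen before VendorCall — holds.
Legal has to happen before Planning — holds.
The Hiring can't start until after the OffsitePrep — violated.
There is only one room — holds.
OffsitePrep has to happen before Kickoff — violated.

No — it violates: OffsitePrep has to happen before Kickoff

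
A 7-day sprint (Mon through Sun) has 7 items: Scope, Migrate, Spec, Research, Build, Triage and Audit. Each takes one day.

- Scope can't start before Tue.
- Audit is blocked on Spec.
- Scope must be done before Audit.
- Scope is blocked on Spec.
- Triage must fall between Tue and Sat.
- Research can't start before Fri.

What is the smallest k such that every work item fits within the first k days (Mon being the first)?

The precedence chain requires at least 3 distinct days.
Research can't be placed before Fri — that is day 5 counting from Mon — so the schedule must run through at least 5 days.
5 works (last occupied day: Fri): for example Triage in Tue; Build in Mon; Spec in Mon; Migrate in Mon; Scope in Tue; Research in Fri; Audit in Wed.

5 days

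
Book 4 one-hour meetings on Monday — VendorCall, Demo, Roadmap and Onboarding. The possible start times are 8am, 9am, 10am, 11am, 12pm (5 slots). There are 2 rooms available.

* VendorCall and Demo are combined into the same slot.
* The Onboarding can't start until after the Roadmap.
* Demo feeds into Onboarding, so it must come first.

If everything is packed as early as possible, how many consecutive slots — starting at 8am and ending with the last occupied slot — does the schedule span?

3 slots

The precedence chain requires at least 2 distinct slots.
With at most 2 per slot and 4 meetings, at least 2 slots are needed.
Could 2 slots be enough, i.e. nothing placed later than 9am? No: Onboarding must come after Demo (at 8am or later) → {9am}; Demo must come before Onboarding (at 9am or earlier) → {8am}; Roadmap must come before Onboarding (at 9am or earlier) → {8am}; VendorCall must be in the same slot as Demo (in {8am}) → {8am}; that puts VendorCall, Demo and Roadmap all in 8am — more than 2 per slot.
So 2 slots is not enough.
3 works (last occupied slot: 10am): for example Onboarding=10am, Demo=8am, VendorCall=8am, Roadmap=9am.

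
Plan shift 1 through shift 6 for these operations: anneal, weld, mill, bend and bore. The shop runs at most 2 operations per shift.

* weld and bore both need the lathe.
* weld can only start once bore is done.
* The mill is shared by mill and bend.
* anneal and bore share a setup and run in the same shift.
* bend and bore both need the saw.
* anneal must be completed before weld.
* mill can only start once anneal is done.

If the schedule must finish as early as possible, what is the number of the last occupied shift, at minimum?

The precedence chain requires at least 2 distinct shifts.
With at most 2 per shift and 5 operations, at least 3 shifts are needed.
3 works (last occupied shift: shift 3): for example bore=shift 1; weld=shift 2; anneal=shift 1; bend=shift 3; mill=shift 2.

shift 3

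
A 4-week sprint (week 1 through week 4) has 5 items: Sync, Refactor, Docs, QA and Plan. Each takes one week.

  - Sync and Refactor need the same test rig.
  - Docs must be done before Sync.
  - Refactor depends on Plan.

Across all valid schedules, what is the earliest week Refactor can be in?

Precedence pushes Refactor to at least week 2.
Refactor at week 2 is achievable: Sync -> week 3, Docs -> week 1, Refactor -> week 2, Plan -> week 1, QA -> week 1.

week 2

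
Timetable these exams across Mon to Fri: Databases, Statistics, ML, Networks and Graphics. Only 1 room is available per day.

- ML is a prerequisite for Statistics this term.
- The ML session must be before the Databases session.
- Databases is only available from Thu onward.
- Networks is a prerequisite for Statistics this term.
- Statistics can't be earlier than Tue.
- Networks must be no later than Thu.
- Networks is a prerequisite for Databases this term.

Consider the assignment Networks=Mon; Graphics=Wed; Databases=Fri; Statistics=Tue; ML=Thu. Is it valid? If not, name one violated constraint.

No — it violates: ML is a prerequisite for Statistics this term

Databases is only available from Thu onward — holds.
Networks is a prerequisite for Statistics this term — holds.
Statistics can't be earlier than Tue — holds.
Networks is a prerequisite for Databases this term — holds.
Only 1 room is available per day — holds.
ML is a prerequisite for Statistics this term — violated.
Networks must be no later than Thu — holds.
The ML session must be before the Databases session — holds.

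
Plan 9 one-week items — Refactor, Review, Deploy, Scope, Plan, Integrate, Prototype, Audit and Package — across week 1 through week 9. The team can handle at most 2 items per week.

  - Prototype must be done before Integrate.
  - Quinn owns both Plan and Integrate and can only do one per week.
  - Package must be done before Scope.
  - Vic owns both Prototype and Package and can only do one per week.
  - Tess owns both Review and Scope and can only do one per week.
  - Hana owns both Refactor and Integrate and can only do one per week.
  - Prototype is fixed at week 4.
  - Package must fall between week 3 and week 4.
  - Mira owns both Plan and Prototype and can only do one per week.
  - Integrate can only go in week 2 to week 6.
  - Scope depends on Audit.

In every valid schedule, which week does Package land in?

Package's window is week 3–week 4.
Prototype is fixed at week 4, and Package can't share a week with Prototype.
So Package must be week 3.

week 3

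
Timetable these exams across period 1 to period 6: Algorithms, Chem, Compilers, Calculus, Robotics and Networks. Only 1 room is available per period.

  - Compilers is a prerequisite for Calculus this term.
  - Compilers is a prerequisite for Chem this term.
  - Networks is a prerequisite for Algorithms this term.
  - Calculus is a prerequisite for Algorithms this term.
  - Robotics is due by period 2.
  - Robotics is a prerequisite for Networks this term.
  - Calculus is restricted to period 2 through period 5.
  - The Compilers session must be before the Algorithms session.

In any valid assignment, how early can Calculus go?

Calculus is available from period 2; Calculus's own window allows nothing later than period 5.
Calculus at period 3 is achievable: Calculus -> period 3; Chem -> period 6; Robotics -> period 1; Compilers -> period 2; Networks -> period 4; Algorithms -> period 5.
Nothing earlier works — the capacity limit rule out every period before period 3.

period 3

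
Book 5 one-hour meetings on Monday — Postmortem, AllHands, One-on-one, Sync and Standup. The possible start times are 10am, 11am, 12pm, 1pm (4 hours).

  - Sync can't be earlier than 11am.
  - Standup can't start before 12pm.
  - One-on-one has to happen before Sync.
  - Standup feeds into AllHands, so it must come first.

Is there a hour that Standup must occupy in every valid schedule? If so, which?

12pm

Standup is available from 12pm; downstream work caps Standup at 12pm.
So Standup is pinned to 12pm.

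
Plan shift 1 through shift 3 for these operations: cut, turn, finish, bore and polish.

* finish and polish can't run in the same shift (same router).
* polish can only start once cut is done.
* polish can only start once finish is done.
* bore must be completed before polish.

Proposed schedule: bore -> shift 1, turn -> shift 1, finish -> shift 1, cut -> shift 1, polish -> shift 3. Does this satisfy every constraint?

polish can only start once cut is done — holds.
bore must be completed before polish — holds.
polish can only start once finish is done — holds.
finish and polish can't run in the same shift (same router) — holds.

Valid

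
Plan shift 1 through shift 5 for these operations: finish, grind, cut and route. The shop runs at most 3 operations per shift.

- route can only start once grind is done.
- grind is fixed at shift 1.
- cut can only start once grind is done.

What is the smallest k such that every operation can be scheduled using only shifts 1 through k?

2 shifts

The precedence chain requires at least 2 distinct shifts.
With at most 3 per shift and 4 operations, at least 2 shifts are needed.
2 works (last occupied shift: shift 2): for example grind=shift 1, cut=shift 2, finish=shift 1, route=shift 2.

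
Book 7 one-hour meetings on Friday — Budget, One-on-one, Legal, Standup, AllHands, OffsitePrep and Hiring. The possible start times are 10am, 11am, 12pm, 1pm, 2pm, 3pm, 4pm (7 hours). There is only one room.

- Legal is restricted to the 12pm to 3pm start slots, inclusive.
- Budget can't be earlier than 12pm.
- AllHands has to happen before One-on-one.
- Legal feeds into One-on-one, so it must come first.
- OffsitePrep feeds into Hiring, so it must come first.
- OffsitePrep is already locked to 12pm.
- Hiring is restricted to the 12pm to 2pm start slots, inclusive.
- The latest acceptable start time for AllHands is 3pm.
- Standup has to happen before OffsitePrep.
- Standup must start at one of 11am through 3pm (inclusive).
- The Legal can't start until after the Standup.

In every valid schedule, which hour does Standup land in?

11am

Standup is available from 11am; Standup's own window allows nothing later than 3pm; downstream work caps Standup at 11am.
So Standup is pinned to 11am.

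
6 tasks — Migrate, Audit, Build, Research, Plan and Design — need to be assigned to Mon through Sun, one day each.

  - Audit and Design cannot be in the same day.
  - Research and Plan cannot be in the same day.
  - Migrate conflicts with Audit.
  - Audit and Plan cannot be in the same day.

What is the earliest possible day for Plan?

Plan at Mon is achievable: Build -> Mon, Migrate -> Mon, Design -> Mon, Research -> Tue, Audit -> Tue, Plan -> Mon.

Mon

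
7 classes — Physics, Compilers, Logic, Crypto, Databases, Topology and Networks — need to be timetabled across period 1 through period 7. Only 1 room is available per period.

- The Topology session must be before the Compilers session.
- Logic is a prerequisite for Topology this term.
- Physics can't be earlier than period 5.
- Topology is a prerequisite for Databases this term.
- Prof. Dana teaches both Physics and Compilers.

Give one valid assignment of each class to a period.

Logic in period 1, Topology in period 2, Databases in period 4, Physics in period 5, Compilers in period 3, Networks in period 7, Crypto in period 6

Checking: Logic(period 1) before Topology(period 2); Topology(period 2) before Compilers(period 3); Topology(period 2) before Databases(period 4); Physics(period 5) != Compilers(period 3); Physics=period 5 in [period 5,period 7]; max 1 per period (cap 1).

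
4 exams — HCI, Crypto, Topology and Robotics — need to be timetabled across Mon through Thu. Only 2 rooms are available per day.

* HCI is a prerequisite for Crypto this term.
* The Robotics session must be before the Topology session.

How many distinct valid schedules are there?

36

Splitting on HCI: it can be Mon (18), Tue (12), Wed (6). Listing each branch's schedules as (Crypto, Topology, Robotics):
HCI=Mon: (Tue,Tue,Mon) (Tue,Wed,Mon) (Tue,Wed,Tue) (Tue,Thu,Mon) (Tue,Thu,Tue) (Tue,Thu,Wed) (Wed,Tue,Mon) (Wed,Wed,Mon) (Wed,Wed,Tue) (Wed,Thu,Mon) (Wed,Thu,Tue) (Wed,Thu,Wed) (Thu,Tue,Mon) (Thu,Wed,Mon) (Thu,Wed,Tue) (Thu,Thu,Mon) (Thu,Thu,Tue) (Thu,Thu,Wed) — 18.
HCI=Tue: (Wed,Tue,Mon) (Wed,Wed,Mon) (Wed,Wed,Tue) (Wed,Thu,Mon) (Wed,Thu,Tue) (Wed,Thu,Wed) (Thu,Tue,Mon) (Thu,Wed,Mon) (Thu,Wed,Tue) (Thu,Thu,Mon) (Thu,Thu,Tue) (Thu,Thu,Wed) — 12.
HCI=Wed: (Thu,Tue,Mon) (Thu,Wed,Mon) (Thu,Wed,Tue) (Thu,Thu,Mon) (Thu,Thu,Tue) (Thu,Thu,Wed) — 6.
Summing: 18 + 12 + 6 = 36.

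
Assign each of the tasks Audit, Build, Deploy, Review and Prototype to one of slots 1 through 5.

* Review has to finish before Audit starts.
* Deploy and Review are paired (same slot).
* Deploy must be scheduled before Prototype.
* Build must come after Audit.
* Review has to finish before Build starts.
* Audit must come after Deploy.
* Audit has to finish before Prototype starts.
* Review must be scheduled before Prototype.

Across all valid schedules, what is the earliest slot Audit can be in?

2

Precedence pushes Audit to at least 2; downstream work caps Audit at 4.
Audit at 2 is achievable: Deploy -> 1; Build -> 3; Review -> 1; Audit -> 2; Prototype -> 3.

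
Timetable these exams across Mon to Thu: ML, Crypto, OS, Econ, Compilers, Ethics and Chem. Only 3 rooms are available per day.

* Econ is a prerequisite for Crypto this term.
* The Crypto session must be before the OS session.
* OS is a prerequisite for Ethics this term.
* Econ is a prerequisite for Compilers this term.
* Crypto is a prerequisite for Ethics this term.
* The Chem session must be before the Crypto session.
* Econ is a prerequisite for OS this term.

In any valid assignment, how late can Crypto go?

Precedence pushes Crypto to at least Tue; downstream work caps Crypto at Tue.
Crypto at Tue is achievable: Ethics -> Thu; Chem -> Mon; OS -> Wed; Compilers -> Tue; ML -> Mon; Econ -> Mon; Crypto -> Tue.

Tue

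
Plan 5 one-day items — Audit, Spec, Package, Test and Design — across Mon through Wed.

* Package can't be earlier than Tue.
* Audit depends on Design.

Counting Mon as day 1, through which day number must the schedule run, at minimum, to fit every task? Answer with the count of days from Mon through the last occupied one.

2 days

The precedence chain requires at least 2 distinct days.
2 works (last occupied day: Tue): for example Test=Mon, Spec=Mon, Design=Mon, Audit=Tue, Package=Tue.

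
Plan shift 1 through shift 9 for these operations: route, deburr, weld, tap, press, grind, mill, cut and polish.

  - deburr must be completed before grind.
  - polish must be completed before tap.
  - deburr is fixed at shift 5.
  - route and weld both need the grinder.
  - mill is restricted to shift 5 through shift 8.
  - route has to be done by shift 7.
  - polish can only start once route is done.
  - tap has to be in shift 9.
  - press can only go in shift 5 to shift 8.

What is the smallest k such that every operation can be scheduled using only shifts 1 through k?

The precedence chain requires at least 3 distinct shifts.
tap can't be placed before shift 9, so the schedule must run through at least shift 9.
9 works (last occupied shift: shift 9): for example weld=shift 2; cut=shift 1; grind=shift 6; route=shift 1; mill=shift 5; press=shift 5; tap=shift 9; polish=shift 2; deburr=shift 5.

9 shifts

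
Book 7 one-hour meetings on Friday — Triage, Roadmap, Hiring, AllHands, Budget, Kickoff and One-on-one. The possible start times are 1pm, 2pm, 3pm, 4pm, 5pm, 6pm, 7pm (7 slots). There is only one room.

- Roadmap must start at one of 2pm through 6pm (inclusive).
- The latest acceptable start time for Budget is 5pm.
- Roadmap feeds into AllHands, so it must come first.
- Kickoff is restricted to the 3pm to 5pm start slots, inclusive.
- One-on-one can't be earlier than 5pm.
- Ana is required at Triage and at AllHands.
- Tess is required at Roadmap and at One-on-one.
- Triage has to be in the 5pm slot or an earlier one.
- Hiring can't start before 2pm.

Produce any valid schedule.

Triage in 1pm; Budget in 4pm; One-on-one in 5pm; AllHands in 7pm; Roadmap in 2pm; Kickoff in 3pm; Hiring in 6pm

Checking: Roadmap(2pm) before AllHands(7pm); Triage(1pm) != AllHands(7pm); Roadmap(2pm) != One-on-one(5pm); Hiring=6pm in [2pm,7pm]; Triage=1pm in [1pm,5pm]; One-on-one=5pm in [5pm,7pm]; Kickoff=3pm in [3pm,5pm]; Budget=4pm in [1pm,5pm]; Roadmap=2pm in [2pm,6pm]; max 1 per slot (cap 1).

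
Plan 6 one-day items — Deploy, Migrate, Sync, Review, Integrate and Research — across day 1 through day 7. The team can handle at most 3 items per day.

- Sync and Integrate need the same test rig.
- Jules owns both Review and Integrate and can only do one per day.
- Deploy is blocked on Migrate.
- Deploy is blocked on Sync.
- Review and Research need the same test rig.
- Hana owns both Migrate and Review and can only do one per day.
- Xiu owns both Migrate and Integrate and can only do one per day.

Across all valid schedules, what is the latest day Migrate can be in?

day 6

Downstream work caps Migrate at day 6.
Migrate at day 6 is achievable: Research -> day 2, Sync -> day 1, Integrate -> day 2, Deploy -> day 7, Migrate -> day 6, Review -> day 1.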